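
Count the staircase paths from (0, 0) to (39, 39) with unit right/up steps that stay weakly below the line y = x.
C_39 = 680425371729975800390

These NE paths below the diagonal are counted by the Catalan number C_n = (1/(n + 1)) · C(2n, n). For n = 39: C_39 = (1/40) · C(78, 39) = 27217014869199032015600/40 = 680425371729975800390.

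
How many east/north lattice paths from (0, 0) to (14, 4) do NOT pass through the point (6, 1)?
Number of paths = 1905

Total paths from (0, 0) to (14, 4): C(18, 14) = 3060. Paths through (6, 1): (paths (0, 0) → (6, 1)) × (paths (6, 1) → (14, 4)) = C(7, 6) · C(11, 8) = 7 · 165 = 1155. Avoidance count = 3060 − 1155 = 1905.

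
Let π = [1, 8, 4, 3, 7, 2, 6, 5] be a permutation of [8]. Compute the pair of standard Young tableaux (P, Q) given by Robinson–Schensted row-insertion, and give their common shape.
P = [1, 2, 5] / [3, 6] / [4, 7] / [8];  Q = [1, 2, 5] / [3, 7] / [4, 8] / [6];  common shape = (3, 2, 2, 1)

Row-insert the values π_1, π_2, … into P one at a time, bumping the leftmost entry strictly greater than the inserted value down to the next row. The recording tableau Q records, in position (i, j), the step at which that cell was added to P.
  Insert 1 (step 1): P = [1];  Q = [1]
  Insert 8 (step 2): P = [1, 8];  Q = [1, 2]
  Insert 4 (step 3): P = [1, 4] / [8];  Q = [1, 2] / [3]
  Insert 3 (step 4): P = [1, 3] / [4] / [8];  Q = [1, 2] / [3] / [4]
  Insert 7 (step 5): P = [1, 3, 7] / [4] / [8];  Q = [1, 2, 5] / [3] / [4]
  Insert 2 (step 6): P = [1, 2, 7] / [3] / [4] / [8];  Q = [1, 2, 5] / [3] / [4] / [6]
  Insert 6 (step 7): P = [1, 2, 6] / [3, 7] / [4] / [8];  Q = [1, 2, 5] / [3, 7] / [4] / [6]
  Insert 5 (step 8): P = [1, 2, 5] / [3, 6] / [4, 7] / [8];  Q = [1, 2, 5] / [3, 7] / [4, 8] / [6]
Final shape: (3, 2, 2, 1).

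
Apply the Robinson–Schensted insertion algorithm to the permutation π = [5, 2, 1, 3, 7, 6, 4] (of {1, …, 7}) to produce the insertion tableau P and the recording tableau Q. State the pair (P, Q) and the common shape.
P = [1, 3, 4] / [2, 6] / [5, 7];  Q = [1, 4, 5] / [2, 6] / [3, 7];  common shape = (3, 2, 2)

Row-insert the values π_1, π_2, … into P one at a time, bumping the leftmost entry strictly greater than the inserted value down to the next row. The recording tableau Q records, in position (i, j), the step at which that cell was added to P.
  Insert 5 (step 1): P = [5];  Q = [1]
  Insert 2 (step 2): P = [2] / [5];  Q = [1] / [2]
  Insert 1 (step 3): P = [1] / [2] / [5];  Q = [1] / [2] / [3]
  Insert 3 (step 4): P = [1, 3] / [2] / [5];  Q = [1, 4] / [2] / [3]
  Insert 7 (step 5): P = [1, 3, 7] / [2] / [5];  Q = [1, 4, 5] / [2] / [3]
  Insert 6 (step 6): P = [1, 3, 6] / [2, 7] / [5];  Q = [1, 4, 5] / [2, 6] / [3]
  Insert 4 (step 7): P = [1, 3, 4] / [2, 6] / [5, 7];  Q = [1, 4, 5] / [2, 6] / [3, 7]
Final shape: (3, 2, 2).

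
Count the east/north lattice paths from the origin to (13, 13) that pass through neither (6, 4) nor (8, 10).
Number of paths = 5877032

Inclusion–exclusion. Total paths: C(26, 13) = 10400600. Through P₁: C(10, 6)·C(16, 7) = 2402400. Through P₂: C(18, 8)·C(8, 5) = 2450448. Since P₁ is strictly southwest of P₂, a monotone path through both must visit P₁ then P₂; paths through both = C(10, 6)·C(8, 2)·C(8, 5) = 329280. Avoid both = 10400600 − 2402400 − 2450448 + 329280 = 5877032.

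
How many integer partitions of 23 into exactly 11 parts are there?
p(23, 11 parts) = 76

Partitions of n into exactly k parts are in bijection with partitions of n − k into at most k parts (subtract 1 from each part). So p(23, exactly 11) = p(12, parts ≤ 11). Computing via the recurrence p(m, j) = p(m, j−1) + p(m−j, j) gives 76.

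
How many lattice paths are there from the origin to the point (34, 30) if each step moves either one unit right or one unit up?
Number of paths = 1620288010530347424

A monotone lattice path from (0, 0) to (34, 30) consists of 34 east steps and 30 north steps in some order, so it is determined by which 34 of the 64 steps are east. The count is C(64, 34) = 1620288010530347424.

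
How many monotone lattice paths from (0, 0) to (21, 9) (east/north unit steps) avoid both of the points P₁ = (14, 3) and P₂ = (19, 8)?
Number of paths = 6994125

Inclusion–exclusion. Total paths: C(30, 21) = 14307150. Through P₁: C(17, 14)·C(13, 7) = 1166880. Through P₂: C(27, 19)·C(3, 2) = 6660225. Since P₁ is strictly southwest of P₂, a monotone path through both must visit P₁ then P₂; paths through both = C(17, 14)·C(10, 5)·C(3, 2) = 514080. Avoid both = 14307150 − 1166880 − 6660225 + 514080 = 6994125.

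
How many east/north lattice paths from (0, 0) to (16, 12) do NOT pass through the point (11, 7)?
Number of paths = 22402107

Total paths from (0, 0) to (16, 12): C(28, 16) = 30421755. Paths through (11, 7): (paths (0, 0) → (11, 7)) × (paths (11, 7) → (16, 12)) = C(18, 11) · C(10, 5) = 31824 · 252 = 8019648. Avoidance count = 30421755 − 8019648 = 22402107.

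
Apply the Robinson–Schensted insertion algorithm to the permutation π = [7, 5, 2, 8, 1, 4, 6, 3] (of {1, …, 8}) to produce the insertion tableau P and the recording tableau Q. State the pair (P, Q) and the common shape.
P = [1, 3, 6] / [2, 4] / [5, 8] / [7];  Q = [1, 4, 7] / [2, 6] / [3, 8] / [5];  common shape = (3, 2, 2, 1)

Row-insert the values π_1, π_2, … into P one at a time, bumping the leftmost entry strictly greater than the inserted value down to the next row. The recording tableau Q records, in position (i, j), the step at which that cell was added to P.
  Insert 7 (step 1): P = [7];  Q = [1]
  Insert 5 (step 2): P = [5] / [7];  Q = [1] / [2]
  Insert 2 (step 3): P = [2] / [5] / [7];  Q = [1] / [2] / [3]
  Insert 8 (step 4): P = [2, 8] / [5] / [7];  Q = [1, 4] / [2] / [3]
  Insert 1 (step 5): P = [1, 8] / [2] / [5] / [7];  Q = [1, 4] / [2] / [3] / [5]
  Insert 4 (step 6): P = [1, 4] / [2, 8] / [5] / [7];  Q = [1, 4] / [2, 6] / [3] / [5]
  Insert 6 (step 7): P = [1, 4, 6] / [2, 8] / [5] / [7];  Q = [1, 4, 7] / [2, 6] / [3] / [5]
  Insert 3 (step 8): P = [1, 3, 6] / [2, 4] / [5, 8] / [7];  Q = [1, 4, 7] / [2, 6] / [3, 8] / [5]
Final shape: (3, 2, 2, 1).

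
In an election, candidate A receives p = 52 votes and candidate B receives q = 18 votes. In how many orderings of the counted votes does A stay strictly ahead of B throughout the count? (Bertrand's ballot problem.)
Strict-lead orderings = 11266694027804028

Total orderings of the 70 votes with 52 for A: C(70, 52) = 23196134763125940. By the Bertrand ballot formula (Cycle Lemma / reflection principle), the number of orderings in which A is strictly ahead of B throughout is (p − q)/(p + q) · C(p + q, p) = (52 − 18)/(52 + 18) · 23196134763125940 = 11266694027804028.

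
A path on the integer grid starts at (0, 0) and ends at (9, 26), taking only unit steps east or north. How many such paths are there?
Number of paths = 70607460

A monotone lattice path from (0, 0) to (9, 26) consists of 9 east steps and 26 north steps in some order, so it is determined by which 9 of the 35 steps are east. The count is C(35, 9) = 70607460.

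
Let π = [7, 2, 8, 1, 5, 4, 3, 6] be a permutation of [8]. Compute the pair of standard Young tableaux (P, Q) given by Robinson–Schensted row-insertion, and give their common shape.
P = [1, 3, 6] / [2, 4] / [5, 8] / [7];  Q = [1, 3, 8] / [2, 5] / [4, 6] / [7];  common shape = (3, 2, 2, 1)

Row-insert the values π_1, π_2, … into P one at a time, bumping the leftmost entry strictly greater than the inserted value down to the next row. The recording tableau Q records, in position (i, j), the step at which that cell was added to P.
  Insert 7 (step 1): P = [7];  Q = [1]
  Insert 2 (step 2): P = [2] / [7];  Q = [1] / [2]
  Insert 8 (step 3): P = [2, 8] / [7];  Q = [1, 3] / [2]
  Insert 1 (step 4): P = [1, 8] / [2] / [7];  Q = [1, 3] / [2] / [4]
  Insert 5 (step 5): P = [1, 5] / [2, 8] / [7];  Q = [1, 3] / [2, 5] / [4]
  Insert 4 (step 6): P = [1, 4] / [2, 5] / [7, 8];  Q = [1, 3] / [2, 5] / [4, 6]
  Insert 3 (step 7): P = [1, 3] / [2, 4] / [5, 8] / [7];  Q = [1, 3] / [2, 5] / [4, 6] / [7]
  Insert 6 (step 8): P = [1, 3, 6] / [2, 4] / [5, 8] / [7];  Q = [1, 3, 8] / [2, 5] / [4, 6] / [7]
Final shape: (3, 2, 2, 1).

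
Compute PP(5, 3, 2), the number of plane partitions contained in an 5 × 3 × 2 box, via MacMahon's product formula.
PP(5, 3, 2) = 1176

Evaluate the triple product over i = 1..5, j = 1..3, k = 1..2. The factors are (2/1) · (3/2) · (3/2) · (4/3) · (4/3) · (5/4) · (3/2) · (4/3) · … (30 factors total). The numerators and denominators telescope so the product is an integer; carrying out the multiplication exactly gives PP(5, 3, 2) = 1176.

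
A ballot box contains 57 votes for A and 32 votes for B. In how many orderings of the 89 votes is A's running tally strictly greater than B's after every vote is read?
Strict-lead orderings = 434838452708091198869850

Total orderings of the 89 votes with 57 for A: C(89, 57) = 1548024891640804667976666. By the Bertrand ballot formula (Cycle Lemma / reflection principle), the number of orderings in which A is strictly ahead of B throughout is (p − q)/(p + q) · C(p + q, p) = (57 − 32)/(57 + 32) · 1548024891640804667976666 = 434838452708091198869850.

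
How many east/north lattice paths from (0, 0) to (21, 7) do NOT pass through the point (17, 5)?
Number of paths = 789030

Total paths from (0, 0) to (21, 7): C(28, 21) = 1184040. Paths through (17, 5): (paths (0, 0) → (17, 5)) × (paths (17, 5) → (21, 7)) = C(22, 17) · C(6, 4) = 26334 · 15 = 395010. Avoidance count = 1184040 − 395010 = 789030.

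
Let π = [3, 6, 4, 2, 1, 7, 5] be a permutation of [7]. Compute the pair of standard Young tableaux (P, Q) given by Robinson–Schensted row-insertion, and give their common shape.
P = [1, 4, 5] / [2, 7] / [3] / [6];  Q = [1, 2, 6] / [3, 7] / [4] / [5];  common shape = (3, 2, 1, 1)

Row-insert the values π_1, π_2, … into P one at a time, bumping the leftmost entry strictly greater than the inserted value down to the next row. The recording tableau Q records, in position (i, j), the step at which that cell was added to P.
  Insert 3 (step 1): P = [3];  Q = [1]
  Insert 6 (step 2): P = [3, 6];  Q = [1, 2]
  Insert 4 (step 3): P = [3, 4] / [6];  Q = [1, 2] / [3]
  Insert 2 (step 4): P = [2, 4] / [3] / [6];  Q = [1, 2] / [3] / [4]
  Insert 1 (step 5): P = [1, 4] / [2] / [3] / [6];  Q = [1, 2] / [3] / [4] / [5]
  Insert 7 (step 6): P = [1, 4, 7] / [2] / [3] / [6];  Q = [1, 2, 6] / [3] / [4] / [5]
  Insert 5 (step 7): P = [1, 4, 5] / [2, 7] / [3] / [6];  Q = [1, 2, 6] / [3, 7] / [4] / [5]
Final shape: (3, 2, 1, 1).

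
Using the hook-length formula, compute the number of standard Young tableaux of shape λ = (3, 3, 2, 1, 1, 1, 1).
# SYT of shape (3, 3, 2, 1, 1, 1, 1) = 1925

Hook-length formula: f^λ = n! / Π hook(c), product over all cells c of the Young diagram. For λ = (3, 3, 2, 1, 1, 1, 1), n = 12 boxes. Hook lengths by row (left-to-right, top-to-bottom): [9, 4, 2]; [8, 3, 1]; [6, 1]; [4]; [3]; [2]; [1]. Product of hooks = 248832. So f^λ = 12! / 248832 = 479001600 / 248832 = 1925.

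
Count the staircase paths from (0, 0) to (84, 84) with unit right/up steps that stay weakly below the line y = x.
C_84 = 270557451039395118028642463289168566420671280440

These NE paths below the diagonal are counted by the Catalan number C_n = (1/(n + 1)) · C(2n, n). For n = 84: C_84 = (1/85) · C(168, 84) = 22997383338348585032434609379579328145757058837400/85 = 270557451039395118028642463289168566420671280440.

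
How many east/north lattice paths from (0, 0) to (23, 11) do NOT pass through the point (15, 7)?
Number of paths = 201678480

Total paths from (0, 0) to (23, 11): C(34, 23) = 286097760. Paths through (15, 7): (paths (0, 0) → (15, 7)) × (paths (15, 7) → (23, 11)) = C(22, 15) · C(12, 8) = 170544 · 495 = 84419280. Avoidance count = 286097760 − 84419280 = 201678480.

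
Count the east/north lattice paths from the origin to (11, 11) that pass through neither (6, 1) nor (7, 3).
Number of paths = 635406

Inclusion–exclusion. Total paths: C(22, 11) = 705432. Through P₁: C(7, 6)·C(15, 5) = 21021. Through P₂: C(10, 7)·C(12, 4) = 59400. Since P₁ is strictly southwest of P₂, a monotone path through both must visit P₁ then P₂; paths through both = C(7, 6)·C(3, 1)·C(12, 4) = 10395. Avoid both = 705432 − 21021 − 59400 + 10395 = 635406.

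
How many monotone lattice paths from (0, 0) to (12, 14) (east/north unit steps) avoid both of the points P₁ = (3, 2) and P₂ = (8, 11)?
Number of paths = 4773730

Inclusion–exclusion. Total paths: C(26, 12) = 9657700. Through P₁: C(5, 3)·C(21, 9) = 2939300. Through P₂: C(19, 8)·C(7, 4) = 2645370. Since P₁ is strictly southwest of P₂, a monotone path through both must visit P₁ then P₂; paths through both = C(5, 3)·C(14, 5)·C(7, 4) = 700700. Avoid both = 9657700 − 2939300 − 2645370 + 700700 = 4773730.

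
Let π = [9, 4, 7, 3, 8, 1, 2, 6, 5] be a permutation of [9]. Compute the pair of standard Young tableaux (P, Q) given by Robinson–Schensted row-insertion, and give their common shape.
P = [1, 2, 5] / [3, 6, 8] / [4, 7] / [9];  Q = [1, 3, 5] / [2, 7, 8] / [4, 9] / [6];  common shape = (3, 3, 2, 1)

Row-insert the values π_1, π_2, … into P one at a time, bumping the leftmost entry strictly greater than the inserted value down to the next row. The recording tableau Q records, in position (i, j), the step at which that cell was added to P.
  Insert 9 (step 1): P = [9];  Q = [1]
  Insert 4 (step 2): P = [4] / [9];  Q = [1] / [2]
  Insert 7 (step 3): P = [4, 7] / [9];  Q = [1, 3] / [2]
  Insert 3 (step 4): P = [3, 7] / [4] / [9];  Q = [1, 3] / [2] / [4]
  Insert 8 (step 5): P = [3, 7, 8] / [4] / [9];  Q = [1, 3, 5] / [2] / [4]
  Insert 1 (step 6): P = [1, 7, 8] / [3] / [4] / [9];  Q = [1, 3, 5] / [2] / [4] / [6]
  Insert 2 (step 7): P = [1, 2, 8] / [3, 7] / [4] / [9];  Q = [1, 3, 5] / [2, 7] / [4] / [6]
  Insert 6 (step 8): P = [1, 2, 6] / [3, 7, 8] / [4] / [9];  Q = [1, 3, 5] / [2, 7, 8] / [4] / [6]
  Insert 5 (step 9): P = [1, 2, 5] / [3, 6, 8] / [4, 7] / [9];  Q = [1, 3, 5] / [2, 7, 8] / [4, 9] / [6]
Final shape: (3, 3, 2, 1).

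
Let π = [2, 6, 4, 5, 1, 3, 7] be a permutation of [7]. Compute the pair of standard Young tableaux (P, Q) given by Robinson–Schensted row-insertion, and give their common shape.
P = [1, 3, 5, 7] / [2, 4] / [6];  Q = [1, 2, 4, 7] / [3, 6] / [5];  common shape = (4, 2, 1)

Row-insert the values π_1, π_2, … into P one at a time, bumping the leftmost entry strictly greater than the inserted value down to the next row. The recording tableau Q records, in position (i, j), the step at which that cell was added to P.
  Insert 2 (step 1): P = [2];  Q = [1]
  Insert 6 (step 2): P = [2, 6];  Q = [1, 2]
  Insert 4 (step 3): P = [2, 4] / [6];  Q = [1, 2] / [3]
  Insert 5 (step 4): P = [2, 4, 5] / [6];  Q = [1, 2, 4] / [3]
  Insert 1 (step 5): P = [1, 4, 5] / [2] / [6];  Q = [1, 2, 4] / [3] / [5]
  Insert 3 (step 6): P = [1, 3, 5] / [2, 4] / [6];  Q = [1, 2, 4] / [3, 6] / [5]
  Insert 7 (step 7): P = [1, 3, 5, 7] / [2, 4] / [6];  Q = [1, 2, 4, 7] / [3, 6] / [5]
Final shape: (4, 2, 1).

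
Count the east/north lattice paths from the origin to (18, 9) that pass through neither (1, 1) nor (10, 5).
Number of paths = 1745040

Inclusion–exclusion. Total paths: C(27, 18) = 4686825. Through P₁: C(2, 1)·C(25, 17) = 2163150. Through P₂: C(15, 10)·C(12, 8) = 1486485. Since P₁ is strictly southwest of P₂, a monotone path through both must visit P₁ then P₂; paths through both = C(2, 1)·C(13, 9)·C(12, 8) = 707850. Avoid both = 4686825 − 2163150 − 1486485 + 707850 = 1745040.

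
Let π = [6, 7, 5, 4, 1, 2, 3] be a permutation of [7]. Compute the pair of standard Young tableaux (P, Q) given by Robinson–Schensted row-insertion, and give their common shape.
P = [1, 2, 3] / [4, 7] / [5] / [6];  Q = [1, 2, 7] / [3, 6] / [4] / [5];  common shape = (3, 2, 1, 1)

Row-insert the values π_1, π_2, … into P one at a time, bumping the leftmost entry strictly greater than the inserted value down to the next row. The recording tableau Q records, in position (i, j), the step at which that cell was added to P.
  Insert 6 (step 1): P = [6];  Q = [1]
  Insert 7 (step 2): P = [6, 7];  Q = [1, 2]
  Insert 5 (step 3): P = [5, 7] / [6];  Q = [1, 2] / [3]
  Insert 4 (step 4): P = [4, 7] / [5] / [6];  Q = [1, 2] / [3] / [4]
  Insert 1 (step 5): P = [1, 7] / [4] / [5] / [6];  Q = [1, 2] / [3] / [4] / [5]
  Insert 2 (step 6): P = [1, 2] / [4, 7] / [5] / [6];  Q = [1, 2] / [3, 6] / [4] / [5]
  Insert 3 (step 7): P = [1, 2, 3] / [4, 7] / [5] / [6];  Q = [1, 2, 7] / [3, 6] / [4] / [5]
Final shape: (3, 2, 1, 1).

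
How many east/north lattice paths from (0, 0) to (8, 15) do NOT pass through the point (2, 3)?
Number of paths = 304674

Total paths from (0, 0) to (8, 15): C(23, 8) = 490314. Paths through (2, 3): (paths (0, 0) → (2, 3)) × (paths (2, 3) → (8, 15)) = C(5, 2) · C(18, 6) = 10 · 18564 = 185640. Avoidance count = 490314 − 185640 = 304674.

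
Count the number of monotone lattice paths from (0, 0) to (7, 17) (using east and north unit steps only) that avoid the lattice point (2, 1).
Number of paths = 285057

Total paths from (0, 0) to (7, 17): C(24, 7) = 346104. Paths through (2, 1): (paths (0, 0) → (2, 1)) × (paths (2, 1) → (7, 17)) = C(3, 2) · C(21, 5) = 3 · 20349 = 61047. Avoidance count = 346104 − 61047 = 285057.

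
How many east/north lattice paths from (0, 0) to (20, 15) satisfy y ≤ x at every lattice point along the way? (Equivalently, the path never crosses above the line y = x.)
Number of paths = 927983760

By the reflection principle (André's argument), the number of monotone paths to (20, 15) with n ≤ m that never go above y = x is C(35, 20) − C(35, 21) = 3247943160 − 2319959400 = 927983760.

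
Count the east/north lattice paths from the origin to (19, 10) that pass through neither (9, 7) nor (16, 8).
Number of paths = 10318660

Inclusion–exclusion. Total paths: C(29, 19) = 20030010. Through P₁: C(16, 9)·C(13, 10) = 3271840. Through P₂: C(24, 16)·C(5, 3) = 7354710. Since P₁ is strictly southwest of P₂, a monotone path through both must visit P₁ then P₂; paths through both = C(16, 9)·C(8, 7)·C(5, 3) = 915200. Avoid both = 20030010 − 3271840 − 7354710 + 915200 = 10318660.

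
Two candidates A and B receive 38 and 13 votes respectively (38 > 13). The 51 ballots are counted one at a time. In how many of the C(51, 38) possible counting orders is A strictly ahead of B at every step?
Strict-lead orderings = 233460867500

Total orderings of the 51 votes with 38 for A: C(51, 38) = 476260169700. By the Bertrand ballot formula (Cycle Lemma / reflection principle), the number of orderings in which A is strictly ahead of B throughout is (p − q)/(p + q) · C(p + q, p) = (38 − 13)/(38 + 13) · 476260169700 = 233460867500.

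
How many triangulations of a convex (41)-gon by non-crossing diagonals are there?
C_39 = 680425371729975800390

These polygon triangulations are counted by the Catalan number C_n = (1/(n + 1)) · C(2n, n). For n = 39: C_39 = (1/40) · C(78, 39) = 27217014869199032015600/40 = 680425371729975800390.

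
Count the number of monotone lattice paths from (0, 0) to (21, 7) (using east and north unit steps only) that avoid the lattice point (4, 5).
Number of paths = 1162494

Total paths from (0, 0) to (21, 7): C(28, 21) = 1184040. Paths through (4, 5): (paths (0, 0) → (4, 5)) × (paths (4, 5) → (21, 7)) = C(9, 4) · C(19, 17) = 126 · 171 = 21546. Avoidance count = 1184040 − 21546 = 1162494.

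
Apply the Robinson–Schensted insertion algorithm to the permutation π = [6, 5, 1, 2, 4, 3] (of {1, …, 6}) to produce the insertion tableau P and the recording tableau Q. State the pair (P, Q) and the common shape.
P = [1, 2, 3] / [4] / [5] / [6];  Q = [1, 4, 5] / [2] / [3] / [6];  common shape = (3, 1, 1, 1)

Row-insert the values π_1, π_2, … into P one at a time, bumping the leftmost entry strictly greater than the inserted value down to the next row. The recording tableau Q records, in position (i, j), the step at which that cell was added to P.
  Insert 6 (step 1): P = [6];  Q = [1]
  Insert 5 (step 2): P = [5] / [6];  Q = [1] / [2]
  Insert 1 (step 3): P = [1] / [5] / [6];  Q = [1] / [2] / [3]
  Insert 2 (step 4): P = [1, 2] / [5] / [6];  Q = [1, 4] / [2] / [3]
  Insert 4 (step 5): P = [1, 2, 4] / [5] / [6];  Q = [1, 4, 5] / [2] / [3]
  Insert 3 (step 6): P = [1, 2, 3] / [4] / [5] / [6];  Q = [1, 4, 5] / [2] / [3] / [6]
Final shape: (3, 1, 1, 1).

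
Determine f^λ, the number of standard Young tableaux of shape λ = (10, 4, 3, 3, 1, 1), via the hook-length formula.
# SYT of shape (10, 4, 3, 3, 1, 1) = 855512658

Hook-length formula: f^λ = n! / Π hook(c), product over all cells c of the Young diagram. For λ = (10, 4, 3, 3, 1, 1), n = 22 boxes. Hook lengths by row (left-to-right, top-to-bottom): [15, 12, 11, 8, 6, 5, 4, 3, 2, 1]; [8, 5, 4, 1]; [6, 3, 2]; [5, 2, 1]; [2]; [1]. Product of hooks = 1313832960000. So f^λ = 22! / 1313832960000 = 1124000727777607680000 / 1313832960000 = 855512658.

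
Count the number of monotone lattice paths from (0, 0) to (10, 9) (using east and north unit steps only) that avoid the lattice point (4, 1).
Number of paths = 77363

Total paths from (0, 0) to (10, 9): C(19, 10) = 92378. Paths through (4, 1): (paths (0, 0) → (4, 1)) × (paths (4, 1) → (10, 9)) = C(5, 4) · C(14, 6) = 5 · 3003 = 15015. Avoidance count = 92378 − 15015 = 77363.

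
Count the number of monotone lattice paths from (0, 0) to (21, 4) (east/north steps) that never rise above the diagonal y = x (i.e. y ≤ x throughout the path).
Number of paths = 10350

By the reflection principle (André's argument), the number of monotone paths to (21, 4) with n ≤ m that never go above y = x is C(25, 21) − C(25, 22) = 12650 − 2300 = 10350.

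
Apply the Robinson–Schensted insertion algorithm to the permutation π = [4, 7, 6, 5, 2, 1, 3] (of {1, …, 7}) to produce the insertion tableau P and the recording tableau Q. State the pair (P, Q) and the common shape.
P = [1, 3] / [2, 5] / [4] / [6] / [7];  Q = [1, 2] / [3, 7] / [4] / [5] / [6];  common shape = (2, 2, 1, 1, 1)

Row-insert the values π_1, π_2, … into P one at a time, bumping the leftmost entry strictly greater than the inserted value down to the next row. The recording tableau Q records, in position (i, j), the step at which that cell was added to P.
  Insert 4 (step 1): P = [4];  Q = [1]
  Insert 7 (step 2): P = [4, 7];  Q = [1, 2]
  Insert 6 (step 3): P = [4, 6] / [7];  Q = [1, 2] / [3]
  Insert 5 (step 4): P = [4, 5] / [6] / [7];  Q = [1, 2] / [3] / [4]
  Insert 2 (step 5): P = [2, 5] / [4] / [6] / [7];  Q = [1, 2] / [3] / [4] / [5]
  Insert 1 (step 6): P = [1, 5] / [2] / [4] / [6] / [7];  Q = [1, 2] / [3] / [4] / [5] / [6]
  Insert 3 (step 7): P = [1, 3] / [2, 5] / [4] / [6] / [7];  Q = [1, 2] / [3, 7] / [4] / [5] / [6]
Final shape: (2, 2, 1, 1, 1).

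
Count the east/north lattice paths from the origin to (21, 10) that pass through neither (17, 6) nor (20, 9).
Number of paths = 21293745

Inclusion–exclusion. Total paths: C(31, 21) = 44352165. Through P₁: C(23, 17)·C(8, 4) = 7066290. Through P₂: C(29, 20)·C(2, 1) = 20030010. Since P₁ is strictly southwest of P₂, a monotone path through both must visit P₁ then P₂; paths through both = C(23, 17)·C(6, 3)·C(2, 1) = 4037880. Avoid both = 44352165 − 7066290 − 20030010 + 4037880 = 21293745.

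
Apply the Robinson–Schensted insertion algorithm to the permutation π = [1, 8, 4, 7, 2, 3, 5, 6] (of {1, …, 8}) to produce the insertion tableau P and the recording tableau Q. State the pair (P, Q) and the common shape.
P = [1, 2, 3, 5, 6] / [4, 7] / [8];  Q = [1, 2, 4, 7, 8] / [3, 6] / [5];  common shape = (5, 2, 1)

Row-insert the values π_1, π_2, … into P one at a time, bumping the leftmost entry strictly greater than the inserted value down to the next row. The recording tableau Q records, in position (i, j), the step at which that cell was added to P.
  Insert 1 (step 1): P = [1];  Q = [1]
  Insert 8 (step 2): P = [1, 8];  Q = [1, 2]
  Insert 4 (step 3): P = [1, 4] / [8];  Q = [1, 2] / [3]
  Insert 7 (step 4): P = [1, 4, 7] / [8];  Q = [1, 2, 4] / [3]
  Insert 2 (step 5): P = [1, 2, 7] / [4] / [8];  Q = [1, 2, 4] / [3] / [5]
  Insert 3 (step 6): P = [1, 2, 3] / [4, 7] / [8];  Q = [1, 2, 4] / [3, 6] / [5]
  Insert 5 (step 7): P = [1, 2, 3, 5] / [4, 7] / [8];  Q = [1, 2, 4, 7] / [3, 6] / [5]
  Insert 6 (step 8): P = [1, 2, 3, 5, 6] / [4, 7] / [8];  Q = [1, 2, 4, 7, 8] / [3, 6] / [5]
Final shape: (5, 2, 1).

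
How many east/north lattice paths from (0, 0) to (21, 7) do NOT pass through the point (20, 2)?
Number of paths = 1182654

Total paths from (0, 0) to (21, 7): C(28, 21) = 1184040. Paths through (20, 2): (paths (0, 0) → (20, 2)) × (paths (20, 2) → (21, 7)) = C(22, 20) · C(6, 1) = 231 · 6 = 1386. Avoidance count = 1184040 − 1386 = 1182654.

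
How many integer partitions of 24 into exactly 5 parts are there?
p(24, 5 parts) = 164

Partitions of n into exactly k parts are in bijection with partitions of n − k into at most k parts (subtract 1 from each part). So p(24, exactly 5) = p(19, parts ≤ 5). Computing via the recurrence p(m, j) = p(m, j−1) + p(m−j, j) gives 164.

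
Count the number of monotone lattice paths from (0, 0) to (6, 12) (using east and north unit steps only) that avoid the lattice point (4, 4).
Number of paths = 15414

Total paths from (0, 0) to (6, 12): C(18, 6) = 18564. Paths through (4, 4): (paths (0, 0) → (4, 4)) × (paths (4, 4) → (6, 12)) = C(8, 4) · C(10, 2) = 70 · 45 = 3150. Avoidance count = 18564 − 3150 = 15414.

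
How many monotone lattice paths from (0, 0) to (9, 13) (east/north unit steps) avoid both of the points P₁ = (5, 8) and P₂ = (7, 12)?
Number of paths = 242009

Inclusion–exclusion. Total paths: C(22, 9) = 497420. Through P₁: C(13, 5)·C(9, 4) = 162162. Through P₂: C(19, 7)·C(3, 2) = 151164. Since P₁ is strictly southwest of P₂, a monotone path through both must visit P₁ then P₂; paths through both = C(13, 5)·C(6, 2)·C(3, 2) = 57915. Avoid both = 497420 − 162162 − 151164 + 57915 = 242009.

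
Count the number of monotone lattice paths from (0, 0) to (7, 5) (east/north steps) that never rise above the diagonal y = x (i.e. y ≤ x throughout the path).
Number of paths = 297

By the reflection principle (André's argument), the number of monotone paths to (7, 5) with n ≤ m that never go above y = x is C(12, 7) − C(12, 8) = 792 − 495 = 297.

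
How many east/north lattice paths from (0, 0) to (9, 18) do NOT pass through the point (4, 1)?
Number of paths = 4555155

Total paths from (0, 0) to (9, 18): C(27, 9) = 4686825. Paths through (4, 1): (paths (0, 0) → (4, 1)) × (paths (4, 1) → (9, 18)) = C(5, 4) · C(22, 5) = 5 · 26334 = 131670. Avoidance count = 4686825 − 131670 = 4555155.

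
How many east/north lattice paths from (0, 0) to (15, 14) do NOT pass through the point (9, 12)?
Number of paths = 69328720

Total paths from (0, 0) to (15, 14): C(29, 15) = 77558760. Paths through (9, 12): (paths (0, 0) → (9, 12)) × (paths (9, 12) → (15, 14)) = C(21, 9) · C(8, 6) = 293930 · 28 = 8230040. Avoidance count = 77558760 − 8230040 = 69328720.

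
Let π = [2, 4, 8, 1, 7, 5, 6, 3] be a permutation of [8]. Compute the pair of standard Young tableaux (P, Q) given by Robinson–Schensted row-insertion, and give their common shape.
P = [1, 3, 5, 6] / [2, 4] / [7] / [8];  Q = [1, 2, 3, 7] / [4, 5] / [6] / [8];  common shape = (4, 2, 1, 1)

Row-insert the values π_1, π_2, … into P one at a time, bumping the leftmost entry strictly greater than the inserted value down to the next row. The recording tableau Q records, in position (i, j), the step at which that cell was added to P.
  Insert 2 (step 1): P = [2];  Q = [1]
  Insert 4 (step 2): P = [2, 4];  Q = [1, 2]
  Insert 8 (step 3): P = [2, 4, 8];  Q = [1, 2, 3]
  Insert 1 (step 4): P = [1, 4, 8] / [2];  Q = [1, 2, 3] / [4]
  Insert 7 (step 5): P = [1, 4, 7] / [2, 8];  Q = [1, 2, 3] / [4, 5]
  Insert 5 (step 6): P = [1, 4, 5] / [2, 7] / [8];  Q = [1, 2, 3] / [4, 5] / [6]
  Insert 6 (step 7): P = [1, 4, 5, 6] / [2, 7] / [8];  Q = [1, 2, 3, 7] / [4, 5] / [6]
  Insert 3 (step 8): P = [1, 3, 5, 6] / [2, 4] / [7] / [8];  Q = [1, 2, 3, 7] / [4, 5] / [6] / [8]
Final shape: (4, 2, 1, 1).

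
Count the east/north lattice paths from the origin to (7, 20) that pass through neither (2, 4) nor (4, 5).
Number of paths = 516699

Inclusion–exclusion. Total paths: C(27, 7) = 888030. Through P₁: C(6, 2)·C(21, 5) = 305235. Through P₂: C(9, 4)·C(18, 3) = 102816. Since P₁ is strictly southwest of P₂, a monotone path through both must visit P₁ then P₂; paths through both = C(6, 2)·C(3, 2)·C(18, 3) = 36720. Avoid both = 888030 − 305235 − 102816 + 36720 = 516699.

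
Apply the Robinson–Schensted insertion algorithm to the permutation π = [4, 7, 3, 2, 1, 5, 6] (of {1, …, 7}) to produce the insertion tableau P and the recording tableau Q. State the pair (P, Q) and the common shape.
P = [1, 5, 6] / [2, 7] / [3] / [4];  Q = [1, 2, 7] / [3, 6] / [4] / [5];  common shape = (3, 2, 1, 1)

Row-insert the values π_1, π_2, … into P one at a time, bumping the leftmost entry strictly greater than the inserted value down to the next row. The recording tableau Q records, in position (i, j), the step at which that cell was added to P.
  Insert 4 (step 1): P = [4];  Q = [1]
  Insert 7 (step 2): P = [4, 7];  Q = [1, 2]
  Insert 3 (step 3): P = [3, 7] / [4];  Q = [1, 2] / [3]
  Insert 2 (step 4): P = [2, 7] / [3] / [4];  Q = [1, 2] / [3] / [4]
  Insert 1 (step 5): P = [1, 7] / [2] / [3] / [4];  Q = [1, 2] / [3] / [4] / [5]
  Insert 5 (step 6): P = [1, 5] / [2, 7] / [3] / [4];  Q = [1, 2] / [3, 6] / [4] / [5]
  Insert 6 (step 7): P = [1, 5, 6] / [2, 7] / [3] / [4];  Q = [1, 2, 7] / [3, 6] / [4] / [5]
Final shape: (3, 2, 1, 1).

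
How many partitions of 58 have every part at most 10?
p(58, parts ≤ 10) = 157564

Use the recurrence p(n, m) = p(n, m−1) + p(n−m, m): either the largest part is < m (count p(n, m−1)) or the largest part is exactly m (remove one copy of m, count p(n−m, m)). With p(0, ·) = 1 this gives p(58, parts ≤ 10) = 157564. (By conjugating Young diagrams, this also counts partitions of 58 into at most 10 parts.)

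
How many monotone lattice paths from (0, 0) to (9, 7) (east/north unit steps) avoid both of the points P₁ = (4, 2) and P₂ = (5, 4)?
Number of paths = 4825

Inclusion–exclusion. Total paths: C(16, 9) = 11440. Through P₁: C(6, 4)·C(10, 5) = 3780. Through P₂: C(9, 5)·C(7, 4) = 4410. Since P₁ is strictly southwest of P₂, a monotone path through both must visit P₁ then P₂; paths through both = C(6, 4)·C(3, 1)·C(7, 4) = 1575. Avoid both = 11440 − 3780 − 4410 + 1575 = 4825.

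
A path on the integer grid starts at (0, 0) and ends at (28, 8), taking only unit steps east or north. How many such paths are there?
Number of paths = 30260340

A monotone lattice path from (0, 0) to (28, 8) consists of 28 east steps and 8 north steps in some order, so it is determined by which 28 of the 36 steps are east. The count is C(36, 28) = 30260340.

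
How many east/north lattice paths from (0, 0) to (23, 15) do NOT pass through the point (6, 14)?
Number of paths = 15470588880

Total paths from (0, 0) to (23, 15): C(38, 23) = 15471286560. Paths through (6, 14): (paths (0, 0) → (6, 14)) × (paths (6, 14) → (23, 15)) = C(20, 6) · C(18, 17) = 38760 · 18 = 697680. Avoidance count = 15471286560 − 697680 = 15470588880.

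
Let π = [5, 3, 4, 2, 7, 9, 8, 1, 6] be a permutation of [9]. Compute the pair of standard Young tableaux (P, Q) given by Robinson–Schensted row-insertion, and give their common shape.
P = [1, 4, 6, 8] / [2, 7] / [3, 9] / [5];  Q = [1, 3, 5, 6] / [2, 7] / [4, 9] / [8];  common shape = (4, 2, 2, 1)

Row-insert the values π_1, π_2, … into P one at a time, bumping the leftmost entry strictly greater than the inserted value down to the next row. The recording tableau Q records, in position (i, j), the step at which that cell was added to P.
  Insert 5 (step 1): P = [5];  Q = [1]
  Insert 3 (step 2): P = [3] / [5];  Q = [1] / [2]
  Insert 4 (step 3): P = [3, 4] / [5];  Q = [1, 3] / [2]
  Insert 2 (step 4): P = [2, 4] / [3] / [5];  Q = [1, 3] / [2] / [4]
  Insert 7 (step 5): P = [2, 4, 7] / [3] / [5];  Q = [1, 3, 5] / [2] / [4]
  Insert 9 (step 6): P = [2, 4, 7, 9] / [3] / [5];  Q = [1, 3, 5, 6] / [2] / [4]
  Insert 8 (step 7): P = [2, 4, 7, 8] / [3, 9] / [5];  Q = [1, 3, 5, 6] / [2, 7] / [4]
  Insert 1 (step 8): P = [1, 4, 7, 8] / [2, 9] / [3] / [5];  Q = [1, 3, 5, 6] / [2, 7] / [4] / [8]
  Insert 6 (step 9): P = [1, 4, 6, 8] / [2, 7] / [3, 9] / [5];  Q = [1, 3, 5, 6] / [2, 7] / [4, 9] / [8]
Final shape: (4, 2, 2, 1).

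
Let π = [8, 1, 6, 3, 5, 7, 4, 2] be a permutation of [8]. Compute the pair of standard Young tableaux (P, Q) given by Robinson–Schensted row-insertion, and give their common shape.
P = [1, 2, 4, 7] / [3] / [5] / [6] / [8];  Q = [1, 3, 5, 6] / [2] / [4] / [7] / [8];  common shape = (4, 1, 1, 1, 1)

Row-insert the values π_1, π_2, … into P one at a time, bumping the leftmost entry strictly greater than the inserted value down to the next row. The recording tableau Q records, in position (i, j), the step at which that cell was added to P.
  Insert 8 (step 1): P = [8];  Q = [1]
  Insert 1 (step 2): P = [1] / [8];  Q = [1] / [2]
  Insert 6 (step 3): P = [1, 6] / [8];  Q = [1, 3] / [2]
  Insert 3 (step 4): P = [1, 3] / [6] / [8];  Q = [1, 3] / [2] / [4]
  Insert 5 (step 5): P = [1, 3, 5] / [6] / [8];  Q = [1, 3, 5] / [2] / [4]
  Insert 7 (step 6): P = [1, 3, 5, 7] / [6] / [8];  Q = [1, 3, 5, 6] / [2] / [4]
  Insert 4 (step 7): P = [1, 3, 4, 7] / [5] / [6] / [8];  Q = [1, 3, 5, 6] / [2] / [4] / [7]
  Insert 2 (step 8): P = [1, 2, 4, 7] / [3] / [5] / [6] / [8];  Q = [1, 3, 5, 6] / [2] / [4] / [7] / [8]
Final shape: (4, 1, 1, 1, 1).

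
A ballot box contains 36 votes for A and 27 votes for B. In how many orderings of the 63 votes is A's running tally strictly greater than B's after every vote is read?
Strict-lead orderings = 69923143311577493

Total orderings of the 63 votes with 36 for A: C(63, 36) = 489462003181042451. By the Bertrand ballot formula (Cycle Lemma / reflection principle), the number of orderings in which A is strictly ahead of B throughout is (p − q)/(p + q) · C(p + q, p) = (36 − 27)/(36 + 27) · 489462003181042451 = 69923143311577493.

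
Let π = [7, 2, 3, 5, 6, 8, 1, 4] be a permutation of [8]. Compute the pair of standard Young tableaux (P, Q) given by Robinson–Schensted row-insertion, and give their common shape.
P = [1, 3, 4, 6, 8] / [2, 5] / [7];  Q = [1, 3, 4, 5, 6] / [2, 8] / [7];  common shape = (5, 2, 1)

Row-insert the values π_1, π_2, … into P one at a time, bumping the leftmost entry strictly greater than the inserted value down to the next row. The recording tableau Q records, in position (i, j), the step at which that cell was added to P.
  Insert 7 (step 1): P = [7];  Q = [1]
  Insert 2 (step 2): P = [2] / [7];  Q = [1] / [2]
  Insert 3 (step 3): P = [2, 3] / [7];  Q = [1, 3] / [2]
  Insert 5 (step 4): P = [2, 3, 5] / [7];  Q = [1, 3, 4] / [2]
  Insert 6 (step 5): P = [2, 3, 5, 6] / [7];  Q = [1, 3, 4, 5] / [2]
  Insert 8 (step 6): P = [2, 3, 5, 6, 8] / [7];  Q = [1, 3, 4, 5, 6] / [2]
  Insert 1 (step 7): P = [1, 3, 5, 6, 8] / [2] / [7];  Q = [1, 3, 4, 5, 6] / [2] / [7]
  Insert 4 (step 8): P = [1, 3, 4, 6, 8] / [2, 5] / [7];  Q = [1, 3, 4, 5, 6] / [2, 8] / [7]
Final shape: (5, 2, 1).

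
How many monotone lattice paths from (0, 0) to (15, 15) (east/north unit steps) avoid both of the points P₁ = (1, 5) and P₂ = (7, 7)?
Number of paths = 101342304

Inclusion–exclusion. Total paths: C(30, 15) = 155117520. Through P₁: C(6, 1)·C(24, 14) = 11767536. Through P₂: C(14, 7)·C(16, 8) = 44169840. Since P₁ is strictly southwest of P₂, a monotone path through both must visit P₁ then P₂; paths through both = C(6, 1)·C(8, 6)·C(16, 8) = 2162160. Avoid both = 155117520 − 11767536 − 44169840 + 2162160 = 101342304.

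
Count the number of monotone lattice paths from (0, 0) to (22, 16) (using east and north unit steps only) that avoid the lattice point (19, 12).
Number of paths = 17300756055

Total paths from (0, 0) to (22, 16): C(38, 22) = 22239974430. Paths through (19, 12): (paths (0, 0) → (19, 12)) × (paths (19, 12) → (22, 16)) = C(31, 19) · C(7, 3) = 141120525 · 35 = 4939218375. Avoidance count = 22239974430 − 4939218375 = 17300756055.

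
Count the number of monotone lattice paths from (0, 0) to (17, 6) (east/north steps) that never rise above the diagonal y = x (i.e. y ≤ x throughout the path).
Number of paths = 67298

By the reflection principle (André's argument), the number of monotone paths to (17, 6) with n ≤ m that never go above y = x is C(23, 17) − C(23, 18) = 100947 − 33649 = 67298.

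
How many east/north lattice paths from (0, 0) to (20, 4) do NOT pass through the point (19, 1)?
Number of paths = 10546

Total paths from (0, 0) to (20, 4): C(24, 20) = 10626. Paths through (19, 1): (paths (0, 0) → (19, 1)) × (paths (19, 1) → (20, 4)) = C(20, 19) · C(4, 1) = 20 · 4 = 80. Avoidance count = 10626 − 80 = 10546.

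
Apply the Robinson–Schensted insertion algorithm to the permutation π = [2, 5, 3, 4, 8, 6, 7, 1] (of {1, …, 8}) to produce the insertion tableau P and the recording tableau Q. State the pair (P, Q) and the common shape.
P = [1, 3, 4, 6, 7] / [2, 8] / [5];  Q = [1, 2, 4, 5, 7] / [3, 6] / [8];  common shape = (5, 2, 1)

Row-insert the values π_1, π_2, … into P one at a time, bumping the leftmost entry strictly greater than the inserted value down to the next row. The recording tableau Q records, in position (i, j), the step at which that cell was added to P.
  Insert 2 (step 1): P = [2];  Q = [1]
  Insert 5 (step 2): P = [2, 5];  Q = [1, 2]
  Insert 3 (step 3): P = [2, 3] / [5];  Q = [1, 2] / [3]
  Insert 4 (step 4): P = [2, 3, 4] / [5];  Q = [1, 2, 4] / [3]
  Insert 8 (step 5): P = [2, 3, 4, 8] / [5];  Q = [1, 2, 4, 5] / [3]
  Insert 6 (step 6): P = [2, 3, 4, 6] / [5, 8];  Q = [1, 2, 4, 5] / [3, 6]
  Insert 7 (step 7): P = [2, 3, 4, 6, 7] / [5, 8];  Q = [1, 2, 4, 5, 7] / [3, 6]
  Insert 1 (step 8): P = [1, 3, 4, 6, 7] / [2, 8] / [5];  Q = [1, 2, 4, 5, 7] / [3, 6] / [8]
Final shape: (5, 2, 1).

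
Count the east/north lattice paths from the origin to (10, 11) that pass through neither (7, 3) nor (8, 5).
Number of paths = 306960

Inclusion–exclusion. Total paths: C(21, 10) = 352716. Through P₁: C(10, 7)·C(11, 3) = 19800. Through P₂: C(13, 8)·C(8, 2) = 36036. Since P₁ is strictly southwest of P₂, a monotone path through both must visit P₁ then P₂; paths through both = C(10, 7)·C(3, 1)·C(8, 2) = 10080. Avoid both = 352716 − 19800 − 36036 + 10080 = 306960.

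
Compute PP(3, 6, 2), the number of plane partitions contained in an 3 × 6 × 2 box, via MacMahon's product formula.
PP(3, 6, 2) = 2520

Evaluate the triple product over i = 1..3, j = 1..6, k = 1..2. The factors are (2/1) · (3/2) · (3/2) · (4/3) · (4/3) · (5/4) · (5/4) · (6/5) · … (36 factors total). The numerators and denominators telescope so the product is an integer; carrying out the multiplication exactly gives PP(3, 6, 2) = 2520.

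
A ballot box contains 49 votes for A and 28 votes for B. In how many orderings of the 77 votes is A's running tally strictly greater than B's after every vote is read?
Strict-lead orderings = 213500511897826704900

Total orderings of the 77 votes with 49 for A: C(77, 49) = 782835210292031251300. By the Bertrand ballot formula (Cycle Lemma / reflection principle), the number of orderings in which A is strictly ahead of B throughout is (p − q)/(p + q) · C(p + q, p) = (49 − 28)/(49 + 28) · 782835210292031251300 = 213500511897826704900.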